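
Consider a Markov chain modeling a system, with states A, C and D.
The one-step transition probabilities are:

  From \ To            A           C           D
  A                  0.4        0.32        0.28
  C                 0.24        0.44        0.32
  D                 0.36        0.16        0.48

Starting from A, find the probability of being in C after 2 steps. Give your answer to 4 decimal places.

0.3136

Sum over the intermediate state after 1 step:
P = P(A→A)·P(A→C) + P(A→C)·P(C→C) + P(A→D)·P(D→C)
  = 0.4×0.32 + 0.32×0.44 + 0.28×0.16
  = 0.1280 + 0.1408 + 0.0448 = 0.3136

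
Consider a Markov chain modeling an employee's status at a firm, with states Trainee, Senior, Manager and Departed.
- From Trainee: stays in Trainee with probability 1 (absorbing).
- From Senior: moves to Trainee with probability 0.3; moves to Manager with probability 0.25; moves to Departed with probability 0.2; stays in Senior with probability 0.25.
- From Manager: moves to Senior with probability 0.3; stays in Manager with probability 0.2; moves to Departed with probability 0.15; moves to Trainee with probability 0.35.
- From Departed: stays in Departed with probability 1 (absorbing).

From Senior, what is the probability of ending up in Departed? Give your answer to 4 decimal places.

0.3762

Let h(s) be the probability of absorption at Departed starting from transient state s. Then h(Departed) = 1 and h(Trainee) = 0. By first-step analysis:
h(Senior) = 0.3·0 + 0.25·h(Senior) + 0.25·h(Manager) + 0.2·1
h(Manager) = 0.35·0 + 0.3·h(Senior) + 0.2·h(Manager) + 0.15·1
Solving: h(Senior) = 0.3762, h(Manager) = 0.3286.
Starting from Senior, the probability is 0.3762.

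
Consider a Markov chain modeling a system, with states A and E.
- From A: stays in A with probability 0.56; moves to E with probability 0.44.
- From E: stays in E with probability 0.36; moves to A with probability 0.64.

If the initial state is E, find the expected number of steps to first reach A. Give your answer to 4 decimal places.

Let t(s) be the expected number of steps to first reach A from state s, with t(A) = 0. Conditioning on the first step:
t(E) = 1 + 0.36·t(E)
Solving: t(E) = 1.5625.
Expected steps from E to A: 1.5625.

1.5625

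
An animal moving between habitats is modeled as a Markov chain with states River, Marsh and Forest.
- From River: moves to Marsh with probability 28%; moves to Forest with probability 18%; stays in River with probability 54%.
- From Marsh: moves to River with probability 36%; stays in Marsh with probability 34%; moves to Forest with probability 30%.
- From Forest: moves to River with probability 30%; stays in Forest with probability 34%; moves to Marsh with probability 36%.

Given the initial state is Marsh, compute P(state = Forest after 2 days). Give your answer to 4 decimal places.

Sum over the intermediate state after 1 day:
P = P(Marsh→River)·P(River→Forest) + P(Marsh→Marsh)·P(Marsh→Forest) + P(Marsh→Forest)·P(Forest→Forest)
  = 0.36×0.18 + 0.34×0.3 + 0.3×0.34
  = 0.0648 + 0.1020 + 0.1020 = 0.2688

0.2688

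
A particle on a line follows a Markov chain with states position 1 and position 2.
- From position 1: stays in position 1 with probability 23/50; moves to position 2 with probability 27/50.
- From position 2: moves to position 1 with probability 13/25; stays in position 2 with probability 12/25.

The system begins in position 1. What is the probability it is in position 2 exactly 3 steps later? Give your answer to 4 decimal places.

Propagate the distribution vector 3 steps from position 1.
After 0 steps: (1.0000, 0.0000)
After 1 step: (0.4600, 0.5400)
After 2 steps: (0.4924, 0.5076)
After 3 steps: (0.4905, 0.5095)
P(in position 2 after 3 steps) = 0.5095

0.5095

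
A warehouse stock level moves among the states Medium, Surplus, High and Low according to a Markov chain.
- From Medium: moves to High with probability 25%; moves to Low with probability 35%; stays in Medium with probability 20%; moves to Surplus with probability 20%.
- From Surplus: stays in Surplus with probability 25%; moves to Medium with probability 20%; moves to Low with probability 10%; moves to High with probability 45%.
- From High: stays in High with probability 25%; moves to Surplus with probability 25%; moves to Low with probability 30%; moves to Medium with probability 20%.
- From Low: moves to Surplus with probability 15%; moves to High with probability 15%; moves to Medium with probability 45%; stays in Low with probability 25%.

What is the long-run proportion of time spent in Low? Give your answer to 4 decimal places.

0.2581

Let the stationary distribution be π with π = πP and π_1 + π_2 + π_3 + π_4 = 1.
π_1 = 0.2·π_1 + 0.2·π_2 + 0.2·π_3 + 0.45·π_4
π_2 = 0.2·π_1 + 0.25·π_2 + 0.25·π_3 + 0.15·π_4
π_3 = 0.25·π_1 + 0.45·π_2 + 0.25·π_3 + 0.15·π_4
Solving with the normalization constraint gives π = (0.2645, 0.2110, 0.2664, 0.2581).
So the stationary probability of Low is 0.2581.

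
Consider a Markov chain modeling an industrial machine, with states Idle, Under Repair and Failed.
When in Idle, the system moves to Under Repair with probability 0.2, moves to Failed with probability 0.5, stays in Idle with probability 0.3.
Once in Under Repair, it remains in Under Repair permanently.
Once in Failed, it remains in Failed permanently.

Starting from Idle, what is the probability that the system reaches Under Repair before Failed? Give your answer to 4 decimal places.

Let h(s) be the probability of absorption at Under Repair starting from transient state s. Then h(Under Repair) = 1 and h(Failed) = 0. By first-step analysis:
h(Idle) = 0.3·h(Idle) + 0.2·1 + 0.5·0
Solving: h(Idle) = 0.2857.
Starting from Idle, the probability is 0.2857.

0.2857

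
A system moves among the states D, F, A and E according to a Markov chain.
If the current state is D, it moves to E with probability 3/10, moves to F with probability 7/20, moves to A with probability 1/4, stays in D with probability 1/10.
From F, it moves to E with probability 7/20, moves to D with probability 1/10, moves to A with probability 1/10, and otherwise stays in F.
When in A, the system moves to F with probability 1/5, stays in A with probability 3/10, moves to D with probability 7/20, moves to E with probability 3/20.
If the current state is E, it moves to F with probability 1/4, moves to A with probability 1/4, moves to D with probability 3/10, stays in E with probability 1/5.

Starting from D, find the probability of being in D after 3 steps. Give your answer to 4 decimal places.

0.2025

Propagate the distribution vector 3 steps from D.
After 0 steps: (1.0000, 0.0000, 0.0000, 0.0000)
After 1 step: (0.1000, 0.3500, 0.2500, 0.3000)
After 2 steps: (0.2225, 0.3175, 0.2100, 0.2500)
After 3 steps: (0.2025, 0.3253, 0.2129, 0.2594)
P(in D after 3 steps) = 0.2025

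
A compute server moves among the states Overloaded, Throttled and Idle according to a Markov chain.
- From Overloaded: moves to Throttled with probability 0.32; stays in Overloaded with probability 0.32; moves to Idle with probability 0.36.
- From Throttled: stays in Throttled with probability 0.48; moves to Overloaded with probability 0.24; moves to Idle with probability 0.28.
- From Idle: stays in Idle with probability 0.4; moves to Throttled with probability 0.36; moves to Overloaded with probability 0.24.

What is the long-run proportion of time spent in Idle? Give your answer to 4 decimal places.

Let the stationary distribution be π with π = πP and π_1 + π_2 + π_3 = 1.
π_1 = 0.32·π_1 + 0.24·π_2 + 0.24·π_3
π_2 = 0.32·π_1 + 0.48·π_2 + 0.36·π_3
Solving with the normalization constraint gives π = (0.2609, 0.3972, 0.3419).
So the stationary probability of Idle is 0.3419.

0.3419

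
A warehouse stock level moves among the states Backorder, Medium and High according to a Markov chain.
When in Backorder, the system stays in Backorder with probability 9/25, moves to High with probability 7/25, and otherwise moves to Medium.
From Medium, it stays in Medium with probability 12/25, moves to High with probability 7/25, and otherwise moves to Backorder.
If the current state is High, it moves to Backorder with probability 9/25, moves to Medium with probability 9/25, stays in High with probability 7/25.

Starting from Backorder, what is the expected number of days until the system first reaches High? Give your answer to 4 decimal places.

Let t(s) be the expected number of days to first reach High from state s, with t(High) = 0. Conditioning on the first day:
t(Backorder) = 1 + 0.36·t(Backorder) + 0.36·t(Medium)
t(Medium) = 1 + 0.24·t(Backorder) + 0.48·t(Medium)
Solving: t(Backorder) = 3.5714, t(Medium) = 3.5714.
Expected days from Backorder to High: 3.5714.

3.5714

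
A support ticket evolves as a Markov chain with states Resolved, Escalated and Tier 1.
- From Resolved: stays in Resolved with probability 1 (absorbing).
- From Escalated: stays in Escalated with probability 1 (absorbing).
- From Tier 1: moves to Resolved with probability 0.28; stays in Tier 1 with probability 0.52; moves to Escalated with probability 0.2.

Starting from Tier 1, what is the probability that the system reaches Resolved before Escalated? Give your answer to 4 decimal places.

Let h(s) be the probability of absorption at Resolved starting from transient state s. Then h(Resolved) = 1 and h(Escalated) = 0. By first-step analysis:
h(Tier 1) = 0.28·1 + 0.2·0 + 0.52·h(Tier 1)
Solving: h(Tier 1) = 0.5833.
Starting from Tier 1, the probability is 0.5833.

0.5833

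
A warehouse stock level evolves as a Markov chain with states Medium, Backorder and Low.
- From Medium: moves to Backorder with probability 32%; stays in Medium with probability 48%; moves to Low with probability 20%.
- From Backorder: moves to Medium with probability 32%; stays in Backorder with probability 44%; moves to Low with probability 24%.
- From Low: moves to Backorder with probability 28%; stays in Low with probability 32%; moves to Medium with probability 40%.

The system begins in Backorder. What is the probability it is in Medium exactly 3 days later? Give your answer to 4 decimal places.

Propagate the distribution vector 3 days from Backorder.
After 0 days: (0.0000, 1.0000, 0.0000)
After 1 day: (0.3200, 0.4400, 0.2400)
After 2 days: (0.3904, 0.3632, 0.2464)
After 3 days: (0.4022, 0.3537, 0.2441)
P(in Medium after 3 days) = 0.4022

0.4022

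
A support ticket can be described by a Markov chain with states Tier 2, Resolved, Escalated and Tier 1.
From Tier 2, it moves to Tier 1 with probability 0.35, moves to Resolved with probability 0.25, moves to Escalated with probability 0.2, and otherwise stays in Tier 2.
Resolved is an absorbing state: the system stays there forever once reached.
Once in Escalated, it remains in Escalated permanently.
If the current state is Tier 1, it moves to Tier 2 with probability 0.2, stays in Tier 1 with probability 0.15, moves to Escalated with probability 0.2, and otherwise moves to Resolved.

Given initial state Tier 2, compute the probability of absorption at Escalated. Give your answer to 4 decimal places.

Let h(s) be the probability of absorption at Escalated starting from transient state s. Then h(Escalated) = 1 and h(Resolved) = 0. By first-step analysis:
h(Tier 2) = 0.2·h(Tier 2) + 0.25·0 + 0.2·1 + 0.35·h(Tier 1)
h(Tier 1) = 0.2·h(Tier 2) + 0.45·0 + 0.2·1 + 0.15·h(Tier 1)
Solving: h(Tier 2) = 0.3934, h(Tier 1) = 0.3279.
Starting from Tier 2, the probability is 0.3934.

0.3934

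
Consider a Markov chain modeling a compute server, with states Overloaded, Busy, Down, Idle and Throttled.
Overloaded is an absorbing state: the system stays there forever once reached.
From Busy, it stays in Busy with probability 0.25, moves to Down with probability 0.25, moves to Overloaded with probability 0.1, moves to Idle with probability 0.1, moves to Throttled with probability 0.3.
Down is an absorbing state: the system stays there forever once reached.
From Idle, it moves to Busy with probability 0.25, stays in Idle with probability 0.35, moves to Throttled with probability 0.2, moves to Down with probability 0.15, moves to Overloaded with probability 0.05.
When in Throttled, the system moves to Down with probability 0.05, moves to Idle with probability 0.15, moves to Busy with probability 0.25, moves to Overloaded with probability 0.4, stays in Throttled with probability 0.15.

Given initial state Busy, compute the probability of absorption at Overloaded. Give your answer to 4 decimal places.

0.4736

Let h(s) be the probability of absorption at Overloaded starting from transient state s. Then h(Overloaded) = 1 and h(Down) = 0. By first-step analysis:
h(Busy) = 0.1·1 + 0.25·h(Busy) + 0.25·0 + 0.1·h(Idle) + 0.3·h(Throttled)
h(Idle) = 0.05·1 + 0.25·h(Busy) + 0.15·0 + 0.35·h(Idle) + 0.2·h(Throttled)
h(Throttled) = 0.4·1 + 0.25·h(Busy) + 0.05·0 + 0.15·h(Idle) + 0.15·h(Throttled)
Solving: h(Busy) = 0.4736, h(Idle) = 0.4724, h(Throttled) = 0.6933.
Starting from Busy, the probability is 0.4736.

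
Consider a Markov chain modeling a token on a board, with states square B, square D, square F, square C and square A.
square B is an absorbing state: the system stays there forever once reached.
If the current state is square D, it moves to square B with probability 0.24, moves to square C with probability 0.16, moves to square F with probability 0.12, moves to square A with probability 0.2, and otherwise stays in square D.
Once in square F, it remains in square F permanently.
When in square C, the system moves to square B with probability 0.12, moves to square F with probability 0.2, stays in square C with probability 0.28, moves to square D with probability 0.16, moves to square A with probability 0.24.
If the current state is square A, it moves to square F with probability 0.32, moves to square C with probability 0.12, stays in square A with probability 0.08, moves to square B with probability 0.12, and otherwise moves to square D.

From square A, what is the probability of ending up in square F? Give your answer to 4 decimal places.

0.6056

Let h(s) be the probability of absorption at square F starting from transient state s. Then h(square F) = 1 and h(square B) = 0. By first-step analysis:
h(square D) = 0.24·0 + 0.28·h(square D) + 0.12·1 + 0.16·h(square C) + 0.2·h(square A)
h(square C) = 0.12·0 + 0.16·h(square D) + 0.2·1 + 0.28·h(square C) + 0.24·h(square A)
h(square A) = 0.12·0 + 0.36·h(square D) + 0.32·1 + 0.12·h(square C) + 0.08·h(square A)
Solving: h(square D) = 0.4644, h(square C) = 0.5828, h(square A) = 0.6056.
Starting from square A, the probability is 0.6056.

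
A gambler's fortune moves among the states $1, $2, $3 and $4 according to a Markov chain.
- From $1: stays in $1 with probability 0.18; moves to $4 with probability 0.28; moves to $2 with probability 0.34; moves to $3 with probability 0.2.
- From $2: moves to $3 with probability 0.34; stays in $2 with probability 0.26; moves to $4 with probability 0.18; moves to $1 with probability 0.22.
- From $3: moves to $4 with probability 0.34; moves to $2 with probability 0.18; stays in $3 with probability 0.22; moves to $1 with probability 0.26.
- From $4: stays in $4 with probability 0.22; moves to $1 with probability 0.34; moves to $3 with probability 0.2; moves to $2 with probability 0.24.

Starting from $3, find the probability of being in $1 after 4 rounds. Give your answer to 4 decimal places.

0.2500

Propagate the distribution vector 4 rounds from $3.
After 0 rounds: (0.0000, 0.0000, 1.0000, 0.0000)
After 1 round: (0.2600, 0.1800, 0.2200, 0.3400)
After 2 rounds: (0.2592, 0.2564, 0.2296, 0.2548)
After 3 rounds: (0.2494, 0.2573, 0.2405, 0.2528)
After 4 rounds: (0.2500, 0.2557, 0.2408, 0.2535)
P(in $1 after 4 rounds) = 0.2500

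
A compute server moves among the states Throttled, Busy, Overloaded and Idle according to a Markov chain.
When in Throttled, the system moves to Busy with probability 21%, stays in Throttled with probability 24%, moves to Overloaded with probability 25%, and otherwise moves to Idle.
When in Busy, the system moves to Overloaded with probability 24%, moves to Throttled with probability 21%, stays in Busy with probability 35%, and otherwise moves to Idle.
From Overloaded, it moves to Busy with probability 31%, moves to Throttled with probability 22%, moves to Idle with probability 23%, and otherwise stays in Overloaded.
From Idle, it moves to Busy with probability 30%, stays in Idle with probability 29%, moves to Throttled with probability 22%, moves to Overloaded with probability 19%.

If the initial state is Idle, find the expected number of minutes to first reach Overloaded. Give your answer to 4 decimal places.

Let t(s) be the expected number of minutes to first reach Overloaded from state s, with t(Overloaded) = 0. Conditioning on the first minute:
t(Throttled) = 1 + 0.24·t(Throttled) + 0.21·t(Busy) + 0.3·t(Idle)
t(Busy) = 1 + 0.21·t(Throttled) + 0.35·t(Busy) + 0.2·t(Idle)
t(Idle) = 1 + 0.22·t(Throttled) + 0.3·t(Busy) + 0.29·t(Idle)
Solving: t(Throttled) = 4.3277, t(Busy) = 4.3479, t(Idle) = 4.5865.
Expected minutes from Idle to Overloaded: 4.5865.

4.5865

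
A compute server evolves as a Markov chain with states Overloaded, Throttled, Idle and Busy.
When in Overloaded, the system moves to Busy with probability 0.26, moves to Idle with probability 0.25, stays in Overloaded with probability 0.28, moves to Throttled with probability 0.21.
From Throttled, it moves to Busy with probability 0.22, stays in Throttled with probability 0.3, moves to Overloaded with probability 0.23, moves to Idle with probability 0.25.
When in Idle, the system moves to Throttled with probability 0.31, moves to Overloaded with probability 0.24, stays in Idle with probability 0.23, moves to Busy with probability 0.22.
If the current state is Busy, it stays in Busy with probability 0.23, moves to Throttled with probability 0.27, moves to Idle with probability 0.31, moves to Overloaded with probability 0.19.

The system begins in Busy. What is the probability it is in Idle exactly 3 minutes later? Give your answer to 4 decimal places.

0.2586

Propagate the distribution vector 3 minutes from Busy.
After 0 minutes: (0.0000, 0.0000, 0.0000, 1.0000)
After 1 minute: (0.1900, 0.2700, 0.3100, 0.2300)
After 2 minutes: (0.2334, 0.2791, 0.2576, 0.2299)
After 3 minutes: (0.2351, 0.2747, 0.2586, 0.2316)
P(in Idle after 3 minutes) = 0.2586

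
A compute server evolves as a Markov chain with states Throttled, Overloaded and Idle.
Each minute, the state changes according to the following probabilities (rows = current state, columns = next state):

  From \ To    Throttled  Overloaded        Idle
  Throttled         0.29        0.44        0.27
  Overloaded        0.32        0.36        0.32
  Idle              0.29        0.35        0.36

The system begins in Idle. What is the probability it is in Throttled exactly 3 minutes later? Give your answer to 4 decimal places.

0.3014

Propagate the distribution vector 3 minutes from Idle.
After 0 minutes: (0.0000, 0.0000, 1.0000)
After 1 minute: (0.2900, 0.3500, 0.3600)
After 2 minutes: (0.3005, 0.3796, 0.3199)
After 3 minutes: (0.3014, 0.3808, 0.3178)
P(in Throttled after 3 minutes) = 0.3014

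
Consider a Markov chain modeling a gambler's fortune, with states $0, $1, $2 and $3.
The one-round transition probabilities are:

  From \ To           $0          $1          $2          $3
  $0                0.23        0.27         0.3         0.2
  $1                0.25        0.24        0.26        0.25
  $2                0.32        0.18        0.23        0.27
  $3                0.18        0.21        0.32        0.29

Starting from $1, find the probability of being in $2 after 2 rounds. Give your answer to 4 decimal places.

0.2772

Propagate the distribution vector 2 rounds from $1.
After 0 rounds: (0.0000, 1.0000, 0.0000, 0.0000)
After 1 round: (0.2500, 0.2400, 0.2600, 0.2500)
After 2 rounds: (0.2457, 0.2244, 0.2772, 0.2527)
P(in $2 after 2 rounds) = 0.2772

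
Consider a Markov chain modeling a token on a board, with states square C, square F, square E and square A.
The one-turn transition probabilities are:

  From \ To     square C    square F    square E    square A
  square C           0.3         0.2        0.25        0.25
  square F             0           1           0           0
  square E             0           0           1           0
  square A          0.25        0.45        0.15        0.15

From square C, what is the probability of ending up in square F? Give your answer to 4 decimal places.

0.5305

Let h(s) be the probability of absorption at square F starting from transient state s. Then h(square F) = 1 and h(square E) = 0. By first-step analysis:
h(square C) = 0.3·h(square C) + 0.2·1 + 0.25·0 + 0.25·h(square A)
h(square A) = 0.25·h(square C) + 0.45·1 + 0.15·0 + 0.15·h(square A)
Solving: h(square C) = 0.5305, h(square A) = 0.6854.
Starting from square C, the probability is 0.5305.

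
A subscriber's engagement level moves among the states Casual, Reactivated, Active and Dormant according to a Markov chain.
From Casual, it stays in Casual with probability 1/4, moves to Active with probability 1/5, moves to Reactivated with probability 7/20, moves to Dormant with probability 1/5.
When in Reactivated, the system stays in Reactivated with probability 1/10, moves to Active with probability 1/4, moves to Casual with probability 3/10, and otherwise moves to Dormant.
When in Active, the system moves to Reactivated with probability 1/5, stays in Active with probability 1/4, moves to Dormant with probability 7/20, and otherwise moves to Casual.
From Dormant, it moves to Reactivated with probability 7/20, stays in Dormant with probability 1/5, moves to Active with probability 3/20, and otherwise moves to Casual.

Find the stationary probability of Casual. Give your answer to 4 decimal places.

Let the stationary distribution be π with π = πP and π_1 + π_2 + π_3 + π_4 = 1.
π_1 = 0.25·π_1 + 0.3·π_2 + 0.2·π_3 + 0.3·π_4
π_2 = 0.35·π_1 + 0.1·π_2 + 0.2·π_3 + 0.35·π_4
π_3 = 0.2·π_1 + 0.25·π_2 + 0.25·π_3 + 0.15·π_4
Solving with the normalization constraint gives π = (0.2657, 0.2548, 0.2097, 0.2697).
So the stationary probability of Casual is 0.2657.

0.2657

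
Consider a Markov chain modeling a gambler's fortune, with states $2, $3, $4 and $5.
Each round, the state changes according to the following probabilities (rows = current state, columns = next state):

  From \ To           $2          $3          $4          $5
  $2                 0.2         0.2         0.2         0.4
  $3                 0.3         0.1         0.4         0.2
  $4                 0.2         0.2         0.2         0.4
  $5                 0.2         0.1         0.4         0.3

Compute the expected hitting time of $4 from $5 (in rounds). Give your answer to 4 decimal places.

Let t(s) be the expected number of rounds to first reach $4 from state s, with t($4) = 0. Conditioning on the first round:
t($2) = 1 + 0.2·t($2) + 0.2·t($3) + 0.4·t($5)
t($3) = 1 + 0.3·t($2) + 0.1·t($3) + 0.2·t($5)
t($5) = 1 + 0.2·t($2) + 0.1·t($3) + 0.3·t($5)
Solving: t($2) = 3.3616, t($3) = 2.8531, t($5) = 2.7966.
Expected rounds from $5 to $4: 2.7966.

2.7966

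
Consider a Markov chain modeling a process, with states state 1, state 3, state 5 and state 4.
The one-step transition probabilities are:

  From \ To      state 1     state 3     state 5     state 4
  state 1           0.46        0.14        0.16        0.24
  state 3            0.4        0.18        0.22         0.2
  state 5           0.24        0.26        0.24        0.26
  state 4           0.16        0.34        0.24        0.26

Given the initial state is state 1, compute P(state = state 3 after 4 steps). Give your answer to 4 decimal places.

Propagate the distribution vector 4 steps from state 1.
After 0 steps: (1.0000, 0.0000, 0.0000, 0.0000)
After 1 step: (0.4600, 0.1400, 0.1600, 0.2400)
After 2 steps: (0.3444, 0.2128, 0.2004, 0.2424)
After 3 steps: (0.3304, 0.2210, 0.2082, 0.2403)
After 4 steps: (0.3288, 0.2219, 0.2091, 0.2401)
P(in state 3 after 4 steps) = 0.2219

0.2219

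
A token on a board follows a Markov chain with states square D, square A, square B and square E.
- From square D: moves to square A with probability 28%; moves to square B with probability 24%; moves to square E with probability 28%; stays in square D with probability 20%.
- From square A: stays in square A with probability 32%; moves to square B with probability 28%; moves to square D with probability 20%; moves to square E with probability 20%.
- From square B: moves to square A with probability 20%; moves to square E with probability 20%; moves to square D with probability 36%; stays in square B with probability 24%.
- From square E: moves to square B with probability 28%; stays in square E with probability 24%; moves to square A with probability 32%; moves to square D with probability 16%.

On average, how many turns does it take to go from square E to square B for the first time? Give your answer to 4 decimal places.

Let t(s) be the expected number of turns to first reach square B from state s, with t(square B) = 0. Conditioning on the first turn:
t(square D) = 1 + 0.2·t(square D) + 0.28·t(square A) + 0.28·t(square E)
t(square A) = 1 + 0.2·t(square D) + 0.32·t(square A) + 0.2·t(square E)
t(square E) = 1 + 0.16·t(square D) + 0.32·t(square A) + 0.24·t(square E)
Solving: t(square D) = 3.8180, t(square A) = 3.6716, t(square E) = 3.6655.
Expected turns from square E to square B: 3.6655.

3.6655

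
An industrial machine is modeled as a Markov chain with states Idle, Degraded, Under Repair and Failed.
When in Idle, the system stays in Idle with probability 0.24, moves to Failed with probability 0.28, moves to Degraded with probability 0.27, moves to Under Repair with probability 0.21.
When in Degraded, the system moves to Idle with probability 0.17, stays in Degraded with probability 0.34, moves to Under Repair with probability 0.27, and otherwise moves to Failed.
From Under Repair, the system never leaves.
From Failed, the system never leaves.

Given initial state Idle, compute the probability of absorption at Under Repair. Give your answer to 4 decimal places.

0.4641

Let h(s) be the probability of absorption at Under Repair starting from transient state s. Then h(Under Repair) = 1 and h(Failed) = 0. By first-step analysis:
h(Idle) = 0.24·h(Idle) + 0.27·h(Degraded) + 0.21·1 + 0.28·0
h(Degraded) = 0.17·h(Idle) + 0.34·h(Degraded) + 0.27·1 + 0.22·0
Solving: h(Idle) = 0.4641, h(Degraded) = 0.5286.
Starting from Idle, the probability is 0.4641.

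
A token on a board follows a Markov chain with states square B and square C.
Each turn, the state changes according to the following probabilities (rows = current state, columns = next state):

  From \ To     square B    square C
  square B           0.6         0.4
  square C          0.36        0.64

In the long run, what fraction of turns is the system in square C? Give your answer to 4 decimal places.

Let the stationary distribution be π with π = πP and π_1 + π_2 = 1.
π_1 = 0.6·π_1 + 0.36·π_2
Solving with the normalization constraint gives π = (0.4737, 0.5263).
So the stationary probability of square C is 0.5263.

0.5263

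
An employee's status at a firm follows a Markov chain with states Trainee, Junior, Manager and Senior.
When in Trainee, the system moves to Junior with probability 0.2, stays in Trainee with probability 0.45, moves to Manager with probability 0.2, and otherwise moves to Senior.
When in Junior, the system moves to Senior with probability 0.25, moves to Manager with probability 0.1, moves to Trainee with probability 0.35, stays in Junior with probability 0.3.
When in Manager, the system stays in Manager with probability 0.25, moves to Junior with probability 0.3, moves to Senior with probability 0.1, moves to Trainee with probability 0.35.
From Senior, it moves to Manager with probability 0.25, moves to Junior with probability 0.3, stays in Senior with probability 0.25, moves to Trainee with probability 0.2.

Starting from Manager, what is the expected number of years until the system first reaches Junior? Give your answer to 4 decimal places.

Let t(s) be the expected number of years to first reach Junior from state s, with t(Junior) = 0. Conditioning on the first year:
t(Trainee) = 1 + 0.45·t(Trainee) + 0.2·t(Manager) + 0.15·t(Senior)
t(Manager) = 1 + 0.35·t(Trainee) + 0.25·t(Manager) + 0.1·t(Senior)
t(Senior) = 1 + 0.2·t(Trainee) + 0.25·t(Manager) + 0.25·t(Senior)
Solving: t(Trainee) = 4.2138, t(Manager) = 3.7961, t(Senior) = 3.7224.
Expected years from Manager to Junior: 3.7961.

3.7961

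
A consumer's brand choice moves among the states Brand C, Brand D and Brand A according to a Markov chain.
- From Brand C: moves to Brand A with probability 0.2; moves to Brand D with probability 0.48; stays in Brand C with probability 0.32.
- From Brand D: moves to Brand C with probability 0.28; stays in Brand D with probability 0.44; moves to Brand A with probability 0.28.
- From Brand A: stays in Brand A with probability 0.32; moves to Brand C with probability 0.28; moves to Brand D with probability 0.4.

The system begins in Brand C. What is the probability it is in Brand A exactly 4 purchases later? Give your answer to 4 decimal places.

Propagate the distribution vector 4 purchases from Brand C.
After 0 purchases: (1.0000, 0.0000, 0.0000)
After 1 purchase: (0.3200, 0.4800, 0.2000)
After 2 purchases: (0.2928, 0.4448, 0.2624)
After 3 purchases: (0.2917, 0.4412, 0.2671)
After 4 purchases: (0.2917, 0.4410, 0.2673)
P(in Brand A after 4 purchases) = 0.2673

0.2673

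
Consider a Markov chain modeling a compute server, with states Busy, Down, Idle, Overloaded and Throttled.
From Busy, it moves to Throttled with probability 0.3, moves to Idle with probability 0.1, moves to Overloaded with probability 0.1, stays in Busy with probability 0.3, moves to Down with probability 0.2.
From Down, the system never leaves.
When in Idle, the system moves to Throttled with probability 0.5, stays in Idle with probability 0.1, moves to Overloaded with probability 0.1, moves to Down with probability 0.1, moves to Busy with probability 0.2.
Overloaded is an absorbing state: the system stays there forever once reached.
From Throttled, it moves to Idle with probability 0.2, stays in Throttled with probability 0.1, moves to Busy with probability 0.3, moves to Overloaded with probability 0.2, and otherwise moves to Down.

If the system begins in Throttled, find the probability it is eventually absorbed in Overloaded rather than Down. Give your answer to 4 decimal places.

0.4582

Let h(s) be the probability of absorption at Overloaded starting from transient state s. Then h(Overloaded) = 1 and h(Down) = 0. By first-step analysis:
h(Busy) = 0.3·h(Busy) + 0.2·0 + 0.1·h(Idle) + 0.1·1 + 0.3·h(Throttled)
h(Idle) = 0.2·h(Busy) + 0.1·0 + 0.1·h(Idle) + 0.1·1 + 0.5·h(Throttled)
h(Throttled) = 0.3·h(Busy) + 0.2·0 + 0.2·h(Idle) + 0.2·1 + 0.1·h(Throttled)
Solving: h(Busy) = 0.4043, h(Idle) = 0.4555, h(Throttled) = 0.4582.
Starting from Throttled, the probability is 0.4582.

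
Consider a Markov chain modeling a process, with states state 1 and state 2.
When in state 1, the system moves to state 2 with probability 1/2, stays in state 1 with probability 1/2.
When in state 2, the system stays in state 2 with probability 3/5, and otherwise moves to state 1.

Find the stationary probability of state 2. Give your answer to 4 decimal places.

0.5556

Let the stationary distribution be π with π = πP and π_1 + π_2 = 1.
π_1 = 0.5·π_1 + 0.4·π_2
Solving with the normalization constraint gives π = (0.4444, 0.5556).
So the stationary probability of state 2 is 0.5556.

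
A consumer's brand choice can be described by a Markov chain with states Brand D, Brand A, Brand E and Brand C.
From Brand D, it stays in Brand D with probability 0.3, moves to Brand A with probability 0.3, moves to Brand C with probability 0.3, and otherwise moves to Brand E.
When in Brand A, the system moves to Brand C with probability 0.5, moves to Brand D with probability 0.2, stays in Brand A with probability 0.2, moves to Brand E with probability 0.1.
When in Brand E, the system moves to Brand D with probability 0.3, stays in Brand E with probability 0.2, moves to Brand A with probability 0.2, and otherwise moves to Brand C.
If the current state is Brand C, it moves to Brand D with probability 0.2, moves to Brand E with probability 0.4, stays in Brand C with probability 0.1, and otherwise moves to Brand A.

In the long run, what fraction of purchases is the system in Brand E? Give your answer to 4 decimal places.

Let the stationary distribution be π with π = πP and π_1 + π_2 + π_3 + π_4 = 1.
π_1 = 0.3·π_1 + 0.2·π_2 + 0.3·π_3 + 0.2·π_4
π_2 = 0.3·π_1 + 0.2·π_2 + 0.2·π_3 + 0.3·π_4
π_3 = 0.1·π_1 + 0.1·π_2 + 0.2·π_3 + 0.4·π_4
Solving with the normalization constraint gives π = (0.2454, 0.2538, 0.2085, 0.2923).
So the stationary probability of Brand E is 0.2085.

0.2085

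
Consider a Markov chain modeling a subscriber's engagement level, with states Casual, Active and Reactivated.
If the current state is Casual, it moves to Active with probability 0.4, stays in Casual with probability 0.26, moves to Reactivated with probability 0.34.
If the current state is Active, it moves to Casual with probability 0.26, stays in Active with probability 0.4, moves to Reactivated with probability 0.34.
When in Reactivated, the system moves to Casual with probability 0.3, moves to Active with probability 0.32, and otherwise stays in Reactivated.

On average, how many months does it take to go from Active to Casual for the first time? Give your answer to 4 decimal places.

Let t(s) be the expected number of months to first reach Casual from state s, with t(Casual) = 0. Conditioning on the first month:
t(Active) = 1 + 0.4·t(Active) + 0.34·t(Reactivated)
t(Reactivated) = 1 + 0.32·t(Active) + 0.38·t(Reactivated)
Solving: t(Active) = 3.6474, t(Reactivated) = 3.4954.
Expected months from Active to Casual: 3.6474.

3.6474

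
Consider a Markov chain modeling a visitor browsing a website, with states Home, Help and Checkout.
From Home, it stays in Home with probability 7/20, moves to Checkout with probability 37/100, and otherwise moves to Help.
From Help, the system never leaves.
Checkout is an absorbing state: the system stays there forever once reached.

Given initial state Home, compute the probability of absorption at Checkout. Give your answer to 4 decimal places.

0.5692

Let h(s) be the probability of absorption at Checkout starting from transient state s. Then h(Checkout) = 1 and h(Help) = 0. By first-step analysis:
h(Home) = 0.35·h(Home) + 0.28·0 + 0.37·1
Solving: h(Home) = 0.5692.
Starting from Home, the probability is 0.5692.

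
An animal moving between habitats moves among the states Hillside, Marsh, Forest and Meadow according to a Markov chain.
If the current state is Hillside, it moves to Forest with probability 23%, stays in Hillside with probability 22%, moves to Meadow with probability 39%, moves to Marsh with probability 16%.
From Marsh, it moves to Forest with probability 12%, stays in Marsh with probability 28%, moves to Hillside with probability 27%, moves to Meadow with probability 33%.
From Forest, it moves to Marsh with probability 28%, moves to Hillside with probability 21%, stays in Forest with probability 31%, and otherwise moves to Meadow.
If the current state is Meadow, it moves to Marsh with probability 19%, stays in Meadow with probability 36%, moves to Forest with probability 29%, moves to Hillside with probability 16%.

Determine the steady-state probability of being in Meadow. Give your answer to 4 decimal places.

0.3205

Let the stationary distribution be π with π = πP and π_1 + π_2 + π_3 + π_4 = 1.
π_1 = 0.22·π_1 + 0.27·π_2 + 0.21·π_3 + 0.16·π_4
π_2 = 0.16·π_1 + 0.28·π_2 + 0.28·π_3 + 0.19·π_4
π_3 = 0.23·π_1 + 0.12·π_2 + 0.31·π_3 + 0.29·π_4
Solving with the normalization constraint gives π = (0.2096, 0.2260, 0.2439, 0.3205).
So the stationary probability of Meadow is 0.3205.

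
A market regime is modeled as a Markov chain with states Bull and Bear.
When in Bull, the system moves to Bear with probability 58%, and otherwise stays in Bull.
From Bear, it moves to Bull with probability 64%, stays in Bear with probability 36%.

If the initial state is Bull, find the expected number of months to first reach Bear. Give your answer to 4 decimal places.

Let t(s) be the expected number of months to first reach Bear from state s, with t(Bear) = 0. Conditioning on the first month:
t(Bull) = 1 + 0.42·t(Bull)
Solving: t(Bull) = 1.7241.
Expected months from Bull to Bear: 1.7241.

1.7241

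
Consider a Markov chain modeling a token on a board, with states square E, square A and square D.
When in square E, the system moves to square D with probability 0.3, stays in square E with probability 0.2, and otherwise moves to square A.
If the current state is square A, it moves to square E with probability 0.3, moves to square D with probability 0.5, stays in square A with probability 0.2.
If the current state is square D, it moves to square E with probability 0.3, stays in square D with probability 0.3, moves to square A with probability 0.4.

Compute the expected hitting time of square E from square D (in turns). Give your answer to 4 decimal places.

3.3333

Let t(s) be the expected number of turns to first reach square E from state s, with t(square E) = 0. Conditioning on the first turn:
t(square A) = 1 + 0.2·t(square A) + 0.5·t(square D)
t(square D) = 1 + 0.4·t(square A) + 0.3·t(square D)
Solving: t(square A) = 3.3333, t(square D) = 3.3333.
Expected turns from square D to square E: 3.3333.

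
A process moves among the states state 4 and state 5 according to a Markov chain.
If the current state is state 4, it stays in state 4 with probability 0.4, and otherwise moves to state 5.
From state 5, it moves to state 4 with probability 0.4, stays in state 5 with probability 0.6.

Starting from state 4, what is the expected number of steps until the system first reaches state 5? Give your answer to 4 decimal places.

1.6667

Let t(s) be the expected number of steps to first reach state 5 from state s, with t(state 5) = 0. Conditioning on the first step:
t(state 4) = 1 + 0.4·t(state 4)
Solving: t(state 4) = 1.6667.
Expected steps from state 4 to state 5: 1.6667.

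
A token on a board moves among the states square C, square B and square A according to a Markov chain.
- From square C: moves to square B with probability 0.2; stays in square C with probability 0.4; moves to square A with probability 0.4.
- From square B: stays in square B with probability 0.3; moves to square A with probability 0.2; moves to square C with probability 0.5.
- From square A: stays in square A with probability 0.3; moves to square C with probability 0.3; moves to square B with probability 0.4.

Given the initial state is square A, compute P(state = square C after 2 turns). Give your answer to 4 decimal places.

0.4100

Sum over the intermediate state after 1 turn:
P = P(square A→square C)·P(square C→square C) + P(square A→square B)·P(square B→square C) + P(square A→square A)·P(square A→square C)
  = 0.3×0.4 + 0.4×0.5 + 0.3×0.3
  = 0.1200 + 0.2000 + 0.0900 = 0.4100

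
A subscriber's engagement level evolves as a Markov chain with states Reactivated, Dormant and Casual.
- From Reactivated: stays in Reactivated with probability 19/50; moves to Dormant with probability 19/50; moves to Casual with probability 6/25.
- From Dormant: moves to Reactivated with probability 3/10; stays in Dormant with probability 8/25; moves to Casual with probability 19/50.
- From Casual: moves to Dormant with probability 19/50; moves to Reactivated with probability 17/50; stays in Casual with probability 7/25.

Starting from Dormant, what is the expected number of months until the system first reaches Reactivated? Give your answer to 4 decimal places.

Let t(s) be the expected number of months to first reach Reactivated from state s, with t(Reactivated) = 0. Conditioning on the first month:
t(Dormant) = 1 + 0.32·t(Dormant) + 0.38·t(Casual)
t(Casual) = 1 + 0.38·t(Dormant) + 0.28·t(Casual)
Solving: t(Dormant) = 3.1866, t(Casual) = 3.0707.
Expected months from Dormant to Reactivated: 3.1866.

3.1866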